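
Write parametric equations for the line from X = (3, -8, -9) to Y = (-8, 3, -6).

Direction vector d = Y - X = (-8 - 3, 3 + 8, -6 + 9) = (-11, 11, 3)
Parametric form r = X + t·d:
x = 3 - 11t, y = -8 + 11t, z = -9 + 3t

x = 3 - 11t, y = -8 + 11t, z = -9 + 3t


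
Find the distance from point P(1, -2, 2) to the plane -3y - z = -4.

distance = |a·x₀ + b·y₀ + c·z₀ - d| / √(a² + b² + c²)
  = |0·1 + (-3)·(-2) + (-1)·2 - (-4)| / √(0² + (-3)² + (-1)²)
  = |0 + 6 - 2 + 4| / √(0 + 9 + 1)
  = |8| / √10
  = 8 / 3.162
  ≈ 2.53

2.53


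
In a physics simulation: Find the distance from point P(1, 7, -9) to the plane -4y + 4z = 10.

distance = |a·x₀ + b·y₀ + c·z₀ - d| / √(a² + b² + c²)
  = |0·1 + (-4)·7 + 4·(-9) - 10| / √(0² + (-4)² + 4²)
  = |0 - 28 - 36 - 10| / √(0 + 16 + 16)
  = |-74| / √32
  = 74 / 5.657
  ≈ 13.08

13.08


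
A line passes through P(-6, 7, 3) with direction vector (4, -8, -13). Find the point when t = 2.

P(t) = P + t·d
  = (-6 + 4·2, 7 + (-8)·2, 3 + (-13)·2)
  = (-6 + 8, 7 - 16, 3 - 26)
  = (2, -9, -23)

(2, -9, -23)


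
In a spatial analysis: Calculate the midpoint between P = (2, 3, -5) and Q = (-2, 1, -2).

M = ((x₁+x₂)/2, (y₁+y₂)/2, (z₁+z₂)/2)
  = ((2 - 2)/2, (3 + 1)/2, (-5 - 2)/2)
  = (0/2, 4/2, -7/2)
  = (0, 2, -3.5)

(0, 2, -3.5)


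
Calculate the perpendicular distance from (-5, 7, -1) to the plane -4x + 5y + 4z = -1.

distance = |a·x₀ + b·y₀ + c·z₀ - d| / √(a² + b² + c²)
  = |(-4)·(-5) + 5·7 + 4·(-1) - (-1)| / √((-4)² + 5² + 4²)
  = |20 + 35 - 4 + 1| / √(16 + 25 + 16)
  = |52| / √57
  = 52 / 7.55
  ≈ 6.888

6.888


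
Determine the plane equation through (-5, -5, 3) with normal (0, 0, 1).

The plane through P with normal n = (a, b, c) satisfies n·(r - P) = 0,
i.e. ax + by + cz = a·x₀ + b·y₀ + c·z₀.
d = 0·(-5) + 0·(-5) + 1·3
  = 0 + 0 + 3
  = 3
Equation: z = 3

z = 3


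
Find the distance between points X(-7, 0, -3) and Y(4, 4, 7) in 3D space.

d = √[(x₂-x₁)² + (y₂-y₁)² + (z₂-z₁)²]
  = √[11² + 4² + 10²]
  = √[121 + 16 + 100]
  = √237
  ≈ 15.39

15.39


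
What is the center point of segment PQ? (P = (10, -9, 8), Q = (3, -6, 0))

M = ((x₁+x₂)/2, (y₁+y₂)/2, (z₁+z₂)/2)
  = ((10 + 3)/2, (-9 - 6)/2, (8 + 0)/2)
  = (13/2, -15/2, 8/2)
  = (6.5, -7.5, 4)

(6.5, -7.5, 4)


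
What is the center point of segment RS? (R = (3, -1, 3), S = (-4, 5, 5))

M = ((x₁+x₂)/2, (y₁+y₂)/2, (z₁+z₂)/2)
  = ((3 - 4)/2, (-1 + 5)/2, (3 + 5)/2)
  = (-1/2, 4/2, 8/2)
  = (-0.5, 2, 4)

(-0.5, 2, 4)


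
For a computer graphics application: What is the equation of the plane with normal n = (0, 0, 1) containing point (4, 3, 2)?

The plane through P with normal n = (a, b, c) satisfies n·(r - P) = 0,
i.e. ax + by + cz = a·x₀ + b·y₀ + c·z₀.
d = 0·4 + 0·3 + 1·2
  = 0 + 0 + 2
  = 2
Equation: z = 2

z = 2


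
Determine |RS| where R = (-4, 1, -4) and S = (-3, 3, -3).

d = √[(x₂-x₁)² + (y₂-y₁)² + (z₂-z₁)²]
  = √[1² + 2² + 1²]
  = √[1 + 4 + 1]
  = √6
  ≈ 2.449

2.449


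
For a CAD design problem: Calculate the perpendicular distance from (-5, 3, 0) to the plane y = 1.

distance = |a·x₀ + b·y₀ + c·z₀ - d| / √(a² + b² + c²)
  = |0·(-5) + 1·3 + 0·0 - 1| / √(0² + 1² + 0²)
  = |0 + 3 + 0 - 1| / √(0 + 1 + 0)
  = |2| / √1
  = 2 / 1
  ≈ 2

2


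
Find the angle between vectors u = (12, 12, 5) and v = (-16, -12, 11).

u·v = 12·(-16) + 12·(-12) + 5·11 = -192 - 144 + 55 = -281
|u| = √(12² + 12² + 5²) = √313 ≈ 17.69
|v| = √((-16)² + (-12)² + 11²) = √521 ≈ 22.83
cos θ = (u·v)/(|u||v|) = -281/(17.69·22.83) ≈ -0.6958
θ = arccos(-0.6958) ≈ 134.1°

134.1°


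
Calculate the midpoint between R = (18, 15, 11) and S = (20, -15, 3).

M = ((x₁+x₂)/2, (y₁+y₂)/2, (z₁+z₂)/2)
  = ((18 + 20)/2, (15 - 15)/2, (11 + 3)/2)
  = (38/2, 0/2, 14/2)
  = (19, 0, 7)

(19, 0, 7)


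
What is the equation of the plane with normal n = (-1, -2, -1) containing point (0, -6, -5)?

The plane through P with normal n = (a, b, c) satisfies n·(r - P) = 0,
i.e. ax + by + cz = a·x₀ + b·y₀ + c·z₀.
d = (-1)·0 + (-2)·(-6) + (-1)·(-5)
  = 0 + 12 + 5
  = 17
Equation: -x - 2y - z = 17

-x - 2y - z = 17


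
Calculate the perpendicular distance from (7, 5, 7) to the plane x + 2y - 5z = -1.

distance = |a·x₀ + b·y₀ + c·z₀ - d| / √(a² + b² + c²)
  = |1·7 + 2·5 + (-5)·7 - (-1)| / √(1² + 2² + (-5)²)
  = |7 + 10 - 35 + 1| / √(1 + 4 + 25)
  = |-17| / √30
  = 17 / 5.477
  ≈ 3.104

3.104


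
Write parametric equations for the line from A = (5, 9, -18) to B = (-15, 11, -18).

Direction vector d = B - A = (-15 - 5, 11 - 9, -18 + 18) = (-20, 2, 0)
Parametric form r = A + t·d:
x = 5 - 20t, y = 9 + 2t, z = -18

x = 5 - 20t, y = 9 + 2t, z = -18


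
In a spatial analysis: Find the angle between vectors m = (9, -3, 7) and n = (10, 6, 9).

m·n = 9·10 + (-3)·6 + 7·9 = 90 - 18 + 63 = 135
|m| = √(9² + (-3)² + 7²) = √139 ≈ 11.79
|n| = √(10² + 6² + 9²) = √217 ≈ 14.73
cos θ = (m·n)/(|m||n|) = 135/(11.79·14.73) ≈ 0.7773
θ = arccos(0.7773) ≈ 38.98°

38.98°


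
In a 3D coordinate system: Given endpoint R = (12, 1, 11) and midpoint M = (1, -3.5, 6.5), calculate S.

S = 2M - R
  = (2·1 - 12, 2·(-3.5) - 1, 2·6.5 - 11)
  = (2 - 12, -7 - 1, 13 - 11)
  = (-10, -8, 2)

(-10, -8, 2)


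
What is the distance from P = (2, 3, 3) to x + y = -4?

distance = |a·x₀ + b·y₀ + c·z₀ - d| / √(a² + b² + c²)
  = |1·2 + 1·3 + 0·3 - (-4)| / √(1² + 1² + 0²)
  = |2 + 3 + 0 + 4| / √(1 + 1 + 0)
  = |9| / √2
  = 9 / 1.414
  ≈ 6.364

6.364


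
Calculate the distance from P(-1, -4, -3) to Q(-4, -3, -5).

d = √[(x₂-x₁)² + (y₂-y₁)² + (z₂-z₁)²]
  = √[(-3)² + 1² + (-2)²]
  = √[9 + 1 + 4]
  = √14
  ≈ 3.742

3.742


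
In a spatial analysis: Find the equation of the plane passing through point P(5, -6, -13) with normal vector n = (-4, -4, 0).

The plane through P with normal n = (a, b, c) satisfies n·(r - P) = 0,
i.e. ax + by + cz = a·x₀ + b·y₀ + c·z₀.
d = (-4)·5 + (-4)·(-6) + 0·(-13)
  = -20 + 24 + 0
  = 4
Equation: -4x - 4y = 4

-4x - 4y = 4


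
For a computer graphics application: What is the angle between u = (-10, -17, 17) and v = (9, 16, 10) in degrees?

u·v = (-10)·9 + (-17)·16 + 17·10 = -90 - 272 + 170 = -192
|u| = √((-10)² + (-17)² + 17²) = √678 ≈ 26.04
|v| = √(9² + 16² + 10²) = √437 ≈ 20.9
cos θ = (u·v)/(|u||v|) = -192/(26.04·20.9) ≈ -0.3527
θ = arccos(-0.3527) ≈ 110.7°

110.7°


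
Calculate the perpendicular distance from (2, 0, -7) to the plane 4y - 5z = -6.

distance = |a·x₀ + b·y₀ + c·z₀ - d| / √(a² + b² + c²)
  = |0·2 + 4·0 + (-5)·(-7) - (-6)| / √(0² + 4² + (-5)²)
  = |0 + 0 + 35 + 6| / √(0 + 16 + 25)
  = |41| / √41
  = 41 / 6.403
  ≈ 6.403

6.403


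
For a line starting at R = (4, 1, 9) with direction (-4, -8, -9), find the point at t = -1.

P(t) = R + t·d
  = (4 + (-4)·(-1), 1 + (-8)·(-1), 9 + (-9)·(-1))
  = (4 + 4, 1 + 8, 9 + 9)
  = (8, 9, 18)

(8, 9, 18)


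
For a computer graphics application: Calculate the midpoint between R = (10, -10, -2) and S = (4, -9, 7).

M = ((x₁+x₂)/2, (y₁+y₂)/2, (z₁+z₂)/2)
  = ((10 + 4)/2, (-10 - 9)/2, (-2 + 7)/2)
  = (14/2, -19/2, 5/2)
  = (7, -9.5, 2.5)

(7, -9.5, 2.5)


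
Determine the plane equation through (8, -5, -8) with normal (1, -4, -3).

The plane through P with normal n = (a, b, c) satisfies n·(r - P) = 0,
i.e. ax + by + cz = a·x₀ + b·y₀ + c·z₀.
d = 1·8 + (-4)·(-5) + (-3)·(-8)
  = 8 + 20 + 24
  = 52
Equation: x - 4y - 3z = 52

x - 4y - 3z = 52


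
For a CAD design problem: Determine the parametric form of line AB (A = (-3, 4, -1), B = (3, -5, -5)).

Direction vector d = B - A = (3 + 3, -5 - 4, -5 + 1) = (6, -9, -4)
Parametric form r = A + t·d:
x = -3 + 6t, y = 4 - 9t, z = -1 - 4t

x = -3 + 6t, y = 4 - 9t, z = -1 - 4t


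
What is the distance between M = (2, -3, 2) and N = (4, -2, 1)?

d = √[(x₂-x₁)² + (y₂-y₁)² + (z₂-z₁)²]
  = √[2² + 1² + (-1)²]
  = √[4 + 1 + 1]
  = √6
  ≈ 2.449

2.449


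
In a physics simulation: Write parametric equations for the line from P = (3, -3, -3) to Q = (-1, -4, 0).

Direction vector d = Q - P = (-1 - 3, -4 + 3, 0 + 3) = (-4, -1, 3)
Parametric form r = P + t·d:
x = 3 - 4t, y = -3 - t, z = -3 + 3t

x = 3 - 4t, y = -3 - t, z = -3 + 3t


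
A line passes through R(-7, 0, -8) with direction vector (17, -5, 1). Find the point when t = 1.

P(t) = R + t·d
  = (-7 + 17·1, 0 + (-5)·1, -8 + 1·1)
  = (-7 + 17, 0 - 5, -8 + 1)
  = (10, -5, -7)

(10, -5, -7)


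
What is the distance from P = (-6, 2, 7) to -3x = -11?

distance = |a·x₀ + b·y₀ + c·z₀ - d| / √(a² + b² + c²)
  = |(-3)·(-6) + 0·2 + 0·7 - (-11)| / √((-3)² + 0² + 0²)
  = |18 + 0 + 0 + 11| / √(9 + 0 + 0)
  = |29| / √9
  = 29 / 3
  ≈ 9.667

9.667


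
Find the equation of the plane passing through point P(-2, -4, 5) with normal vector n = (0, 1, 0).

The plane through P with normal n = (a, b, c) satisfies n·(r - P) = 0,
i.e. ax + by + cz = a·x₀ + b·y₀ + c·z₀.
d = 0·(-2) + 1·(-4) + 0·5
  = 0 - 4 + 0
  = -4
Equation: y = -4

y = -4


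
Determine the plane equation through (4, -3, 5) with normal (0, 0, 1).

The plane through P with normal n = (a, b, c) satisfies n·(r - P) = 0,
i.e. ax + by + cz = a·x₀ + b·y₀ + c·z₀.
d = 0·4 + 0·(-3) + 1·5
  = 0 + 0 + 5
  = 5
Equation: z = 5

z = 5


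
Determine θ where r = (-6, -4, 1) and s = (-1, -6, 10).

r·s = (-6)·(-1) + (-4)·(-6) + 1·10 = 6 + 24 + 10 = 40
|r| = √((-6)² + (-4)² + 1²) = √53 ≈ 7.28
|s| = √((-1)² + (-6)² + 10²) = √137 ≈ 11.7
cos θ = (r·s)/(|r||s|) = 40/(7.28·11.7) ≈ 0.4694
θ = arccos(0.4694) ≈ 62°

62°


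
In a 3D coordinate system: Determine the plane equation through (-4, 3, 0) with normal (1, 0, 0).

The plane through P with normal n = (a, b, c) satisfies n·(r - P) = 0,
i.e. ax + by + cz = a·x₀ + b·y₀ + c·z₀.
d = 1·(-4) + 0·3 + 0·0
  = -4 + 0 + 0
  = -4
Equation: x = -4

x = -4


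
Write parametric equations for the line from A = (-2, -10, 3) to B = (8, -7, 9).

Direction vector d = B - A = (8 + 2, -7 + 10, 9 - 3) = (10, 3, 6)
Parametric form r = A + t·d:
x = -2 + 10t, y = -10 + 3t, z = 3 + 6t

x = -2 + 10t, y = -10 + 3t, z = 3 + 6t


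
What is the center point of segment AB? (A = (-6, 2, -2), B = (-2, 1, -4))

M = ((x₁+x₂)/2, (y₁+y₂)/2, (z₁+z₂)/2)
  = ((-6 - 2)/2, (2 + 1)/2, (-2 - 4)/2)
  = (-8/2, 3/2, -6/2)
  = (-4, 1.5, -3)

(-4, 1.5, -3)


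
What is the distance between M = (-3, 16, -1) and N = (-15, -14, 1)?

d = √[(x₂-x₁)² + (y₂-y₁)² + (z₂-z₁)²]
  = √[(-12)² + (-30)² + 2²]
  = √[144 + 900 + 4]
  = √1048
  ≈ 32.37

32.37


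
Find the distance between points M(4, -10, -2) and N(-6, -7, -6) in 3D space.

d = √[(x₂-x₁)² + (y₂-y₁)² + (z₂-z₁)²]
  = √[(-10)² + 3² + (-4)²]
  = √[100 + 9 + 16]
  = √125
  ≈ 11.18

11.18


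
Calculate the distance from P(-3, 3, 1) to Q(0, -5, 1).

d = √[(x₂-x₁)² + (y₂-y₁)² + (z₂-z₁)²]
  = √[3² + (-8)² + 0²]
  = √[9 + 64 + 0]
  = √73
  ≈ 8.544

8.544


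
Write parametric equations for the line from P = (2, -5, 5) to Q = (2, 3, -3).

Direction vector d = Q - P = (2 - 2, 3 + 5, -3 - 5) = (0, 8, -8)
Parametric form r = P + t·d:
x = 2, y = -5 + 8t, z = 5 - 8t

x = 2, y = -5 + 8t, z = 5 - 8t


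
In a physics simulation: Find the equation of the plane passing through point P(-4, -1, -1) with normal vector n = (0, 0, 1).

The plane through P with normal n = (a, b, c) satisfies n·(r - P) = 0,
i.e. ax + by + cz = a·x₀ + b·y₀ + c·z₀.
d = 0·(-4) + 0·(-1) + 1·(-1)
  = 0 + 0 - 1
  = -1
Equation: z = -1

z = -1


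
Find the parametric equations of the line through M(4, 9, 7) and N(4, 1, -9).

Direction vector d = N - M = (4 - 4, 1 - 9, -9 - 7) = (0, -8, -16)
Parametric form r = M + t·d:
x = 4, y = 9 - 8t, z = 7 - 16t

x = 4, y = 9 - 8t, z = 7 - 16t


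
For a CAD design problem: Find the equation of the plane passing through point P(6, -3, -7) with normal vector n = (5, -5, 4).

The plane through P with normal n = (a, b, c) satisfies n·(r - P) = 0,
i.e. ax + by + cz = a·x₀ + b·y₀ + c·z₀.
d = 5·6 + (-5)·(-3) + 4·(-7)
  = 30 + 15 - 28
  = 17
Equation: 5x - 5y + 4z = 17

5x - 5y + 4z = 17


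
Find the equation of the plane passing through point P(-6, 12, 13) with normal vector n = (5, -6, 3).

The plane through P with normal n = (a, b, c) satisfies n·(r - P) = 0,
i.e. ax + by + cz = a·x₀ + b·y₀ + c·z₀.
d = 5·(-6) + (-6)·12 + 3·13
  = -30 - 72 + 39
  = -63
Equation: 5x - 6y + 3z = -63

5x - 6y + 3z = -63


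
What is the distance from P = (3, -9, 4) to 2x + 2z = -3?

distance = |a·x₀ + b·y₀ + c·z₀ - d| / √(a² + b² + c²)
  = |2·3 + 0·(-9) + 2·4 - (-3)| / √(2² + 0² + 2²)
  = |6 + 0 + 8 + 3| / √(4 + 0 + 4)
  = |17| / √8
  = 17 / 2.828
  ≈ 6.01

6.01


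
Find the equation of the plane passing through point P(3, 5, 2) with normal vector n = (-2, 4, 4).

The plane through P with normal n = (a, b, c) satisfies n·(r - P) = 0,
i.e. ax + by + cz = a·x₀ + b·y₀ + c·z₀.
d = (-2)·3 + 4·5 + 4·2
  = -6 + 20 + 8
  = 22
Equation: -2x + 4y + 4z = 22

-2x + 4y + 4z = 22


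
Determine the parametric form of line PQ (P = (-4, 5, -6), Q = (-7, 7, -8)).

Direction vector d = Q - P = (-7 + 4, 7 - 5, -8 + 6) = (-3, 2, -2)
Parametric form r = P + t·d:
x = -4 - 3t, y = 5 + 2t, z = -6 - 2t

x = -4 - 3t, y = 5 + 2t, z = -6 - 2t


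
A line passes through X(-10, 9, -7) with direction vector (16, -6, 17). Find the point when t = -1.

P(t) = X + t·d
  = (-10 + 16·(-1), 9 + (-6)·(-1), -7 + 17·(-1))
  = (-10 - 16, 9 + 6, -7 - 17)
  = (-26, 15, -24)

(-26, 15, -24)


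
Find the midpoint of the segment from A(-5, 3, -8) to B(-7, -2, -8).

M = ((x₁+x₂)/2, (y₁+y₂)/2, (z₁+z₂)/2)
  = ((-5 - 7)/2, (3 - 2)/2, (-8 - 8)/2)
  = (-12/2, 1/2, -16/2)
  = (-6, 0.5, -8)

(-6, 0.5, -8)


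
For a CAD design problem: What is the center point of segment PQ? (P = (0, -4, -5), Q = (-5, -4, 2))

M = ((x₁+x₂)/2, (y₁+y₂)/2, (z₁+z₂)/2)
  = ((0 - 5)/2, (-4 - 4)/2, (-5 + 2)/2)
  = (-5/2, -8/2, -3/2)
  = (-2.5, -4, -1.5)

(-2.5, -4, -1.5)


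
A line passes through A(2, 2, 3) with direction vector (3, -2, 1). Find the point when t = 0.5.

P(t) = A + t·d
  = (2 + 3·0.5, 2 + (-2)·0.5, 3 + 1·0.5)
  = (2 + 1.5, 2 - 1, 3 + 0.5)
  = (3.5, 1, 3.5)

(3.5, 1, 3.5)


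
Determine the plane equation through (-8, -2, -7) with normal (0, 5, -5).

The plane through P with normal n = (a, b, c) satisfies n·(r - P) = 0,
i.e. ax + by + cz = a·x₀ + b·y₀ + c·z₀.
d = 0·(-8) + 5·(-2) + (-5)·(-7)
  = 0 - 10 + 35
  = 25
Equation: 5y - 5z = 25

5y - 5z = 25


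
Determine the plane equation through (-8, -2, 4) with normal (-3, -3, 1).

The plane through P with normal n = (a, b, c) satisfies n·(r - P) = 0,
i.e. ax + by + cz = a·x₀ + b·y₀ + c·z₀.
d = (-3)·(-8) + (-3)·(-2) + 1·4
  = 24 + 6 + 4
  = 34
Equation: -3x - 3y + z = 34

-3x - 3y + z = 34


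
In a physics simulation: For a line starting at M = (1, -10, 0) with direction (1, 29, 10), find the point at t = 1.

P(t) = M + t·d
  = (1 + 1·1, -10 + 29·1, 0 + 10·1)
  = (1 + 1, -10 + 29, 0 + 10)
  = (2, 19, 10)

(2, 19, 10)


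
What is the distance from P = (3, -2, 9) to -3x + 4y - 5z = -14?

distance = |a·x₀ + b·y₀ + c·z₀ - d| / √(a² + b² + c²)
  = |(-3)·3 + 4·(-2) + (-5)·9 - (-14)| / √((-3)² + 4² + (-5)²)
  = |-9 - 8 - 45 + 14| / √(9 + 16 + 25)
  = |-48| / √50
  = 48 / 7.071
  ≈ 6.788

6.788


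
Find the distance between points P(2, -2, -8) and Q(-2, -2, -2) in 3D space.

d = √[(x₂-x₁)² + (y₂-y₁)² + (z₂-z₁)²]
  = √[(-4)² + 0² + 6²]
  = √[16 + 0 + 36]
  = √52
  ≈ 7.211

7.211


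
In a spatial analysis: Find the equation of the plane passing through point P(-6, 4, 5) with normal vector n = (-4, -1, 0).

The plane through P with normal n = (a, b, c) satisfies n·(r - P) = 0,
i.e. ax + by + cz = a·x₀ + b·y₀ + c·z₀.
d = (-4)·(-6) + (-1)·4 + 0·5
  = 24 - 4 + 0
  = 20
Equation: -4x - y = 20

-4x - y = 20


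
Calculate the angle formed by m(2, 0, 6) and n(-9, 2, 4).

m·n = 2·(-9) + 0·2 + 6·4 = -18 + 0 + 24 = 6
|m| = √(2² + 0² + 6²) = √40 ≈ 6.325
|n| = √((-9)² + 2² + 4²) = √101 ≈ 10.05
cos θ = (m·n)/(|m||n|) = 6/(6.325·10.05) ≈ 0.0944
θ = arccos(0.0944) ≈ 84.58°

84.58°


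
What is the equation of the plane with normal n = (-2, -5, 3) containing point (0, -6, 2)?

The plane through P with normal n = (a, b, c) satisfies n·(r - P) = 0,
i.e. ax + by + cz = a·x₀ + b·y₀ + c·z₀.
d = (-2)·0 + (-5)·(-6) + 3·2
  = 0 + 30 + 6
  = 36
Equation: -2x - 5y + 3z = 36

-2x - 5y + 3z = 36


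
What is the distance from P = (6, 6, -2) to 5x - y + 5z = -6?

distance = |a·x₀ + b·y₀ + c·z₀ - d| / √(a² + b² + c²)
  = |5·6 + (-1)·6 + 5·(-2) - (-6)| / √(5² + (-1)² + 5²)
  = |30 - 6 - 10 + 6| / √(25 + 1 + 25)
  = |20| / √51
  = 20 / 7.141
  ≈ 2.801

2.801


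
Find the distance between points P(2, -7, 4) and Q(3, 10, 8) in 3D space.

d = √[(x₂-x₁)² + (y₂-y₁)² + (z₂-z₁)²]
  = √[1² + 17² + 4²]
  = √[1 + 289 + 16]
  = √306
  ≈ 17.49

17.49


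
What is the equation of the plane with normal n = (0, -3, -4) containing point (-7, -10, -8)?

The plane through P with normal n = (a, b, c) satisfies n·(r - P) = 0,
i.e. ax + by + cz = a·x₀ + b·y₀ + c·z₀.
d = 0·(-7) + (-3)·(-10) + (-4)·(-8)
  = 0 + 30 + 32
  = 62
Equation: -3y - 4z = 62

-3y - 4z = 62


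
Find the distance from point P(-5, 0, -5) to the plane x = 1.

distance = |a·x₀ + b·y₀ + c·z₀ - d| / √(a² + b² + c²)
  = |1·(-5) + 0·0 + 0·(-5) - 1| / √(1² + 0² + 0²)
  = |-5 + 0 + 0 - 1| / √(1 + 0 + 0)
  = |-6| / √1
  = 6 / 1
  ≈ 6

6


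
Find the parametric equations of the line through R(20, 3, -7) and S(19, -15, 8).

Direction vector d = S - R = (19 - 20, -15 - 3, 8 + 7) = (-1, -18, 15)
Parametric form r = R + t·d:
x = 20 - t, y = 3 - 18t, z = -7 + 15t

x = 20 - t, y = 3 - 18t, z = -7 + 15t


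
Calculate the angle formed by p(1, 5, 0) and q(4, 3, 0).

p·q = 1·4 + 5·3 + 0·0 = 4 + 15 + 0 = 19
|p| = √(1² + 5² + 0²) = √26 ≈ 5.099
|q| = √(4² + 3² + 0²) = √25 ≈ 5
cos θ = (p·q)/(|p||q|) = 19/(5.099·5) ≈ 0.7452
θ = arccos(0.7452) ≈ 41.82°

41.82°


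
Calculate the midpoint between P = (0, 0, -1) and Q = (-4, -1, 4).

M = ((x₁+x₂)/2, (y₁+y₂)/2, (z₁+z₂)/2)
  = ((0 - 4)/2, (0 - 1)/2, (-1 + 4)/2)
  = (-4/2, -1/2, 3/2)
  = (-2, -0.5, 1.5)

(-2, -0.5, 1.5)


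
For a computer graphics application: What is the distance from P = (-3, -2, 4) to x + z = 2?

distance = |a·x₀ + b·y₀ + c·z₀ - d| / √(a² + b² + c²)
  = |1·(-3) + 0·(-2) + 1·4 - 2| / √(1² + 0² + 1²)
  = |-3 + 0 + 4 - 2| / √(1 + 0 + 1)
  = |-1| / √2
  = 1 / 1.414
  ≈ 0.7071

0.7071


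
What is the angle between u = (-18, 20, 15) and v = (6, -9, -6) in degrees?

u·v = (-18)·6 + 20·(-9) + 15·(-6) = -108 - 180 - 90 = -378
|u| = √((-18)² + 20² + 15²) = √949 ≈ 30.81
|v| = √(6² + (-9)² + (-6)²) = √153 ≈ 12.37
cos θ = (u·v)/(|u||v|) = -378/(30.81·12.37) ≈ -0.992
θ = arccos(-0.992) ≈ 172.7°

172.7°


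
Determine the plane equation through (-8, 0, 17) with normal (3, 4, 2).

The plane through P with normal n = (a, b, c) satisfies n·(r - P) = 0,
i.e. ax + by + cz = a·x₀ + b·y₀ + c·z₀.
d = 3·(-8) + 4·0 + 2·17
  = -24 + 0 + 34
  = 10
Equation: 3x + 4y + 2z = 10

3x + 4y + 2z = 10


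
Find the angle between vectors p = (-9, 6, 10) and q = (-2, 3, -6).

p·q = (-9)·(-2) + 6·3 + 10·(-6) = 18 + 18 - 60 = -24
|p| = √((-9)² + 6² + 10²) = √217 ≈ 14.73
|q| = √((-2)² + 3² + (-6)²) = √49 ≈ 7
cos θ = (p·q)/(|p||q|) = -24/(14.73·7) ≈ -0.2327
θ = arccos(-0.2327) ≈ 103.5°

103.5°


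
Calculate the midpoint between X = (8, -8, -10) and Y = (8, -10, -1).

M = ((x₁+x₂)/2, (y₁+y₂)/2, (z₁+z₂)/2)
  = ((8 + 8)/2, (-8 - 10)/2, (-10 - 1)/2)
  = (16/2, -18/2, -11/2)
  = (8, -9, -5.5)

(8, -9, -5.5)


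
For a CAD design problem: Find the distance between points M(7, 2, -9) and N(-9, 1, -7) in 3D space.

d = √[(x₂-x₁)² + (y₂-y₁)² + (z₂-z₁)²]
  = √[(-16)² + (-1)² + 2²]
  = √[256 + 1 + 4]
  = √261
  ≈ 16.16

16.16


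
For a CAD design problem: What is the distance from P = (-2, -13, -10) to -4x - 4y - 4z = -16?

distance = |a·x₀ + b·y₀ + c·z₀ - d| / √(a² + b² + c²)
  = |(-4)·(-2) + (-4)·(-13) + (-4)·(-10) - (-16)| / √((-4)² + (-4)² + (-4)²)
  = |8 + 52 + 40 + 16| / √(16 + 16 + 16)
  = |116| / √48
  = 116 / 6.928
  ≈ 16.74

16.74


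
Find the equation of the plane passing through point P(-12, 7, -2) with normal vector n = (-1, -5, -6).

The plane through P with normal n = (a, b, c) satisfies n·(r - P) = 0,
i.e. ax + by + cz = a·x₀ + b·y₀ + c·z₀.
d = (-1)·(-12) + (-5)·7 + (-6)·(-2)
  = 12 - 35 + 12
  = -11
Equation: -x - 5y - 6z = -11

-x - 5y - 6z = -11


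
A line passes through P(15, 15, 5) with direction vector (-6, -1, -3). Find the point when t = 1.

P(t) = P + t·d
  = (15 + (-6)·1, 15 + (-1)·1, 5 + (-3)·1)
  = (15 - 6, 15 - 1, 5 - 3)
  = (9, 14, 2)

(9, 14, 2)


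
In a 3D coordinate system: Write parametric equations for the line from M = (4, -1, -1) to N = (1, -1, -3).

Direction vector d = N - M = (1 - 4, -1 + 1, -3 + 1) = (-3, 0, -2)
Parametric form r = M + t·d:
x = 4 - 3t, y = -1, z = -1 - 2t

x = 4 - 3t, y = -1, z = -1 - 2t


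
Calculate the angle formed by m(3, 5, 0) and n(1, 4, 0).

m·n = 3·1 + 5·4 + 0·0 = 3 + 20 + 0 = 23
|m| = √(3² + 5² + 0²) = √34 ≈ 5.831
|n| = √(1² + 4² + 0²) = √17 ≈ 4.123
cos θ = (m·n)/(|m||n|) = 23/(5.831·4.123) ≈ 0.9567
θ = arccos(0.9567) ≈ 16.93°

16.93°


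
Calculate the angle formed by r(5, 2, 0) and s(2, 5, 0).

r·s = 5·2 + 2·5 + 0·0 = 10 + 10 + 0 = 20
|r| = √(5² + 2² + 0²) = √29 ≈ 5.385
|s| = √(2² + 5² + 0²) = √29 ≈ 5.385
cos θ = (r·s)/(|r||s|) = 20/(5.385·5.385) ≈ 0.6897
θ = arccos(0.6897) ≈ 46.4°

46.4°


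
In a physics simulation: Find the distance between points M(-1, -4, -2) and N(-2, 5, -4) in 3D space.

d = √[(x₂-x₁)² + (y₂-y₁)² + (z₂-z₁)²]
  = √[(-1)² + 9² + (-2)²]
  = √[1 + 81 + 4]
  = √86
  ≈ 9.274

9.274


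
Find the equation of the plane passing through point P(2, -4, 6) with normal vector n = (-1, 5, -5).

The plane through P with normal n = (a, b, c) satisfies n·(r - P) = 0,
i.e. ax + by + cz = a·x₀ + b·y₀ + c·z₀.
d = (-1)·2 + 5·(-4) + (-5)·6
  = -2 - 20 - 30
  = -52
Equation: -x + 5y - 5z = -52

-x + 5y - 5z = -52


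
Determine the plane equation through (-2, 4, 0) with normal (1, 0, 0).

The plane through P with normal n = (a, b, c) satisfies n·(r - P) = 0,
i.e. ax + by + cz = a·x₀ + b·y₀ + c·z₀.
d = 1·(-2) + 0·4 + 0·0
  = -2 + 0 + 0
  = -2
Equation: x = -2

x = -2


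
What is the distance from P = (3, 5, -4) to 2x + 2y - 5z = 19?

distance = |a·x₀ + b·y₀ + c·z₀ - d| / √(a² + b² + c²)
  = |2·3 + 2·5 + (-5)·(-4) - 19| / √(2² + 2² + (-5)²)
  = |6 + 10 + 20 - 19| / √(4 + 4 + 25)
  = |17| / √33
  = 17 / 5.745
  ≈ 2.959

2.959


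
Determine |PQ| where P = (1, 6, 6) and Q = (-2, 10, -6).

d = √[(x₂-x₁)² + (y₂-y₁)² + (z₂-z₁)²]
  = √[(-3)² + 4² + (-12)²]
  = √[9 + 16 + 144]
  = √169
  ≈ 13

13


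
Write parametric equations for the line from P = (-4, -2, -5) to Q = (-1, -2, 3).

Direction vector d = Q - P = (-1 + 4, -2 + 2, 3 + 5) = (3, 0, 8)
Parametric form r = P + t·d:
x = -4 + 3t, y = -2, z = -5 + 8t

x = -4 + 3t, y = -2, z = -5 + 8t


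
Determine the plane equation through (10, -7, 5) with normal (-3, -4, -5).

The plane through P with normal n = (a, b, c) satisfies n·(r - P) = 0,
i.e. ax + by + cz = a·x₀ + b·y₀ + c·z₀.
d = (-3)·10 + (-4)·(-7) + (-5)·5
  = -30 + 28 - 25
  = -27
Equation: -3x - 4y - 5z = -27

-3x - 4y - 5z = -27


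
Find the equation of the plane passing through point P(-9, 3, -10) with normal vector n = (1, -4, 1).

The plane through P with normal n = (a, b, c) satisfies n·(r - P) = 0,
i.e. ax + by + cz = a·x₀ + b·y₀ + c·z₀.
d = 1·(-9) + (-4)·3 + 1·(-10)
  = -9 - 12 - 10
  = -31
Equation: x - 4y + z = -31

x - 4y + z = -31


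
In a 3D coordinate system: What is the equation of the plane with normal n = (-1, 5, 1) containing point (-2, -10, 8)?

The plane through P with normal n = (a, b, c) satisfies n·(r - P) = 0,
i.e. ax + by + cz = a·x₀ + b·y₀ + c·z₀.
d = (-1)·(-2) + 5·(-10) + 1·8
  = 2 - 50 + 8
  = -40
Equation: -x + 5y + z = -40

-x + 5y + z = -40


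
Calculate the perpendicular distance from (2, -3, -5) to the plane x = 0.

distance = |a·x₀ + b·y₀ + c·z₀ - d| / √(a² + b² + c²)
  = |1·2 + 0·(-3) + 0·(-5) - 0| / √(1² + 0² + 0²)
  = |2 + 0 + 0 + 0| / √(1 + 0 + 0)
  = |2| / √1
  = 2 / 1
  ≈ 2

2


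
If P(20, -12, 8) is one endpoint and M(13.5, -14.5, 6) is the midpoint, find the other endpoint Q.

Q = 2M - P
  = (2·13.5 - 20, 2·(-14.5) - (-12), 2·6 - 8)
  = (27 - 20, -29 + 12, 12 - 8)
  = (7, -17, 4)

(7, -17, 4)


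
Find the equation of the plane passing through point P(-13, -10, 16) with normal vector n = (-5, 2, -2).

The plane through P with normal n = (a, b, c) satisfies n·(r - P) = 0,
i.e. ax + by + cz = a·x₀ + b·y₀ + c·z₀.
d = (-5)·(-13) + 2·(-10) + (-2)·16
  = 65 - 20 - 32
  = 13
Equation: -5x + 2y - 2z = 13

-5x + 2y - 2z = 13


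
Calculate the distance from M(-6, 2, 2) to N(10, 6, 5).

d = √[(x₂-x₁)² + (y₂-y₁)² + (z₂-z₁)²]
  = √[16² + 4² + 3²]
  = √[256 + 16 + 9]
  = √281
  ≈ 16.76

16.76


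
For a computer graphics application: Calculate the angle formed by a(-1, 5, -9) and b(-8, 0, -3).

a·b = (-1)·(-8) + 5·0 + (-9)·(-3) = 8 + 0 + 27 = 35
|a| = √((-1)² + 5² + (-9)²) = √107 ≈ 10.34
|b| = √((-8)² + 0² + (-3)²) = √73 ≈ 8.544
cos θ = (a·b)/(|a||b|) = 35/(10.34·8.544) ≈ 0.396
θ = arccos(0.396) ≈ 66.67°

66.67°


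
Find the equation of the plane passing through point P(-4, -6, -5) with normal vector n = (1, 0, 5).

The plane through P with normal n = (a, b, c) satisfies n·(r - P) = 0,
i.e. ax + by + cz = a·x₀ + b·y₀ + c·z₀.
d = 1·(-4) + 0·(-6) + 5·(-5)
  = -4 + 0 - 25
  = -29
Equation: x + 5z = -29

x + 5z = -29


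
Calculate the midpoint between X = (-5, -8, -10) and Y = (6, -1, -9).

M = ((x₁+x₂)/2, (y₁+y₂)/2, (z₁+z₂)/2)
  = ((-5 + 6)/2, (-8 - 1)/2, (-10 - 9)/2)
  = (1/2, -9/2, -19/2)
  = (0.5, -4.5, -9.5)

(0.5, -4.5, -9.5)


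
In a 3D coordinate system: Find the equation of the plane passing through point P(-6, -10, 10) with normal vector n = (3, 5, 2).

The plane through P with normal n = (a, b, c) satisfies n·(r - P) = 0,
i.e. ax + by + cz = a·x₀ + b·y₀ + c·z₀.
d = 3·(-6) + 5·(-10) + 2·10
  = -18 - 50 + 20
  = -48
Equation: 3x + 5y + 2z = -48

3x + 5y + 2z = -48


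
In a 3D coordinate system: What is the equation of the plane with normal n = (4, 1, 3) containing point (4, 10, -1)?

The plane through P with normal n = (a, b, c) satisfies n·(r - P) = 0,
i.e. ax + by + cz = a·x₀ + b·y₀ + c·z₀.
d = 4·4 + 1·10 + 3·(-1)
  = 16 + 10 - 3
  = 23
Equation: 4x + y + 3z = 23

4x + y + 3z = 23


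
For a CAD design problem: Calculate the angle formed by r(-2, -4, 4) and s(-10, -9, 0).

r·s = (-2)·(-10) + (-4)·(-9) + 4·0 = 20 + 36 + 0 = 56
|r| = √((-2)² + (-4)² + 4²) = √36 ≈ 6
|s| = √((-10)² + (-9)² + 0²) = √181 ≈ 13.45
cos θ = (r·s)/(|r||s|) = 56/(6·13.45) ≈ 0.6937
θ = arccos(0.6937) ≈ 46.07°

46.07°


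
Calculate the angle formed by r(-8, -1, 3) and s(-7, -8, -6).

r·s = (-8)·(-7) + (-1)·(-8) + 3·(-6) = 56 + 8 - 18 = 46
|r| = √((-8)² + (-1)² + 3²) = √74 ≈ 8.602
|s| = √((-7)² + (-8)² + (-6)²) = √149 ≈ 12.21
cos θ = (r·s)/(|r||s|) = 46/(8.602·12.21) ≈ 0.4381
θ = arccos(0.4381) ≈ 64.02°

64.02°


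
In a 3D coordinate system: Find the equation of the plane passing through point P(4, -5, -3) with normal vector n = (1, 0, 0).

The plane through P with normal n = (a, b, c) satisfies n·(r - P) = 0,
i.e. ax + by + cz = a·x₀ + b·y₀ + c·z₀.
d = 1·4 + 0·(-5) + 0·(-3)
  = 4 + 0 + 0
  = 4
Equation: x = 4

x = 4


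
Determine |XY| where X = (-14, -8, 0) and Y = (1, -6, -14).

d = √[(x₂-x₁)² + (y₂-y₁)² + (z₂-z₁)²]
  = √[15² + 2² + (-14)²]
  = √[225 + 4 + 196]
  = √425
  ≈ 20.62

20.62


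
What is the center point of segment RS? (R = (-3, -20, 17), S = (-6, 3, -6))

M = ((x₁+x₂)/2, (y₁+y₂)/2, (z₁+z₂)/2)
  = ((-3 - 6)/2, (-20 + 3)/2, (17 - 6)/2)
  = (-9/2, -17/2, 11/2)
  = (-4.5, -8.5, 5.5)

(-4.5, -8.5, 5.5)


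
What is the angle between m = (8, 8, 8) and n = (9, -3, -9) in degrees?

m·n = 8·9 + 8·(-3) + 8·(-9) = 72 - 24 - 72 = -24
|m| = √(8² + 8² + 8²) = √192 ≈ 13.86
|n| = √(9² + (-3)² + (-9)²) = √171 ≈ 13.08
cos θ = (m·n)/(|m||n|) = -24/(13.86·13.08) ≈ -0.1325
θ = arccos(-0.1325) ≈ 97.61°

97.61°


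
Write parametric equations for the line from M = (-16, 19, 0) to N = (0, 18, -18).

Direction vector d = N - M = (0 + 16, 18 - 19, -18 + 0) = (16, -1, -18)
Parametric form r = M + t·d:
x = -16 + 16t, y = 19 - t, z = 0 - 18t

x = -16 + 16t, y = 19 - t, z = 0 - 18t


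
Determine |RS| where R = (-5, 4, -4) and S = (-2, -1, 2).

d = √[(x₂-x₁)² + (y₂-y₁)² + (z₂-z₁)²]
  = √[3² + (-5)² + 6²]
  = √[9 + 25 + 36]
  = √70
  ≈ 8.367

8.367


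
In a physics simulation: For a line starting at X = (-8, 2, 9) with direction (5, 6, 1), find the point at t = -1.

P(t) = X + t·d
  = (-8 + 5·(-1), 2 + 6·(-1), 9 + 1·(-1))
  = (-8 - 5, 2 - 6, 9 - 1)
  = (-13, -4, 8)

(-13, -4, 8)


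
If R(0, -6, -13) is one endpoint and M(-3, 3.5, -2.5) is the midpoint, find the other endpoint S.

S = 2M - R
  = (2·(-3) - 0, 2·3.5 - (-6), 2·(-2.5) - (-13))
  = (-6 + 0, 7 + 6, -5 + 13)
  = (-6, 13, 8)

(-6, 13, 8)


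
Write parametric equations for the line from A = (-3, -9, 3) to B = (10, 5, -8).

Direction vector d = B - A = (10 + 3, 5 + 9, -8 - 3) = (13, 14, -11)
Parametric form r = A + t·d:
x = -3 + 13t, y = -9 + 14t, z = 3 - 11t

x = -3 + 13t, y = -9 + 14t, z = 3 - 11t


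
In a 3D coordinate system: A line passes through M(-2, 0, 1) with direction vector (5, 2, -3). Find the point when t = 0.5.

P(t) = M + t·d
  = (-2 + 5·0.5, 0 + 2·0.5, 1 + (-3)·0.5)
  = (-2 + 2.5, 0 + 1, 1 - 1.5)
  = (0.5, 1, -0.5)

(0.5, 1, -0.5)


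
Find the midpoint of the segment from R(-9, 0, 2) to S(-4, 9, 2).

M = ((x₁+x₂)/2, (y₁+y₂)/2, (z₁+z₂)/2)
  = ((-9 - 4)/2, (0 + 9)/2, (2 + 2)/2)
  = (-13/2, 9/2, 4/2)
  = (-6.5, 4.5, 2)

(-6.5, 4.5, 2)


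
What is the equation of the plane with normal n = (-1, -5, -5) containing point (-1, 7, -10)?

The plane through P with normal n = (a, b, c) satisfies n·(r - P) = 0,
i.e. ax + by + cz = a·x₀ + b·y₀ + c·z₀.
d = (-1)·(-1) + (-5)·7 + (-5)·(-10)
  = 1 - 35 + 50
  = 16
Equation: -x - 5y - 5z = 16

-x - 5y - 5z = 16


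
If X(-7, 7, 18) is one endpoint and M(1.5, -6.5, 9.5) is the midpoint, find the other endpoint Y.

Y = 2M - X
  = (2·1.5 - (-7), 2·(-6.5) - 7, 2·9.5 - 18)
  = (3 + 7, -13 - 7, 19 - 18)
  = (10, -20, 1)

(10, -20, 1)


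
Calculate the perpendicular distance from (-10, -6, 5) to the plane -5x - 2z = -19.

distance = |a·x₀ + b·y₀ + c·z₀ - d| / √(a² + b² + c²)
  = |(-5)·(-10) + 0·(-6) + (-2)·5 - (-19)| / √((-5)² + 0² + (-2)²)
  = |50 + 0 - 10 + 19| / √(25 + 0 + 4)
  = |59| / √29
  = 59 / 5.385
  ≈ 10.96

10.96


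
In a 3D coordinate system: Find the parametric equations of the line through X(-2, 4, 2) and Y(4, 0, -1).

Direction vector d = Y - X = (4 + 2, 0 - 4, -1 - 2) = (6, -4, -3)
Parametric form r = X + t·d:
x = -2 + 6t, y = 4 - 4t, z = 2 - 3t

x = -2 + 6t, y = 4 - 4t, z = 2 - 3t


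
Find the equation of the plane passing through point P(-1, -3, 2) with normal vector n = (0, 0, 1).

The plane through P with normal n = (a, b, c) satisfies n·(r - P) = 0,
i.e. ax + by + cz = a·x₀ + b·y₀ + c·z₀.
d = 0·(-1) + 0·(-3) + 1·2
  = 0 + 0 + 2
  = 2
Equation: z = 2

z = 2


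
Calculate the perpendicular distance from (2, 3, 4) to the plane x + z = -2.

distance = |a·x₀ + b·y₀ + c·z₀ - d| / √(a² + b² + c²)
  = |1·2 + 0·3 + 1·4 - (-2)| / √(1² + 0² + 1²)
  = |2 + 0 + 4 + 2| / √(1 + 0 + 1)
  = |8| / √2
  = 8 / 1.414
  ≈ 5.657

5.657


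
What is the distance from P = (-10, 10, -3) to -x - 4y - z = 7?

distance = |a·x₀ + b·y₀ + c·z₀ - d| / √(a² + b² + c²)
  = |(-1)·(-10) + (-4)·10 + (-1)·(-3) - 7| / √((-1)² + (-4)² + (-1)²)
  = |10 - 40 + 3 - 7| / √(1 + 16 + 1)
  = |-34| / √18
  = 34 / 4.243
  ≈ 8.014

8.014


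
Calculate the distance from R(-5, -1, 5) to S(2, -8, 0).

d = √[(x₂-x₁)² + (y₂-y₁)² + (z₂-z₁)²]
  = √[7² + (-7)² + (-5)²]
  = √[49 + 49 + 25]
  = √123
  ≈ 11.09

11.09


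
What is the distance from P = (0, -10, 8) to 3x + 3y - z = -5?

distance = |a·x₀ + b·y₀ + c·z₀ - d| / √(a² + b² + c²)
  = |3·0 + 3·(-10) + (-1)·8 - (-5)| / √(3² + 3² + (-1)²)
  = |0 - 30 - 8 + 5| / √(9 + 9 + 1)
  = |-33| / √19
  = 33 / 4.359
  ≈ 7.571

7.571


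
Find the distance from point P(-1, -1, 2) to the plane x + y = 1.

distance = |a·x₀ + b·y₀ + c·z₀ - d| / √(a² + b² + c²)
  = |1·(-1) + 1·(-1) + 0·2 - 1| / √(1² + 1² + 0²)
  = |-1 - 1 + 0 - 1| / √(1 + 1 + 0)
  = |-3| / √2
  = 3 / 1.414
  ≈ 2.121

2.121


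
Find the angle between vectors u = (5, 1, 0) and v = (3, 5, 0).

u·v = 5·3 + 1·5 + 0·0 = 15 + 5 + 0 = 20
|u| = √(5² + 1² + 0²) = √26 ≈ 5.099
|v| = √(3² + 5² + 0²) = √34 ≈ 5.831
cos θ = (u·v)/(|u||v|) = 20/(5.099·5.831) ≈ 0.6727
θ = arccos(0.6727) ≈ 47.73°

47.73°


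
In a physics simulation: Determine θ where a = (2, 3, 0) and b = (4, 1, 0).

a·b = 2·4 + 3·1 + 0·0 = 8 + 3 + 0 = 11
|a| = √(2² + 3² + 0²) = √13 ≈ 3.606
|b| = √(4² + 1² + 0²) = √17 ≈ 4.123
cos θ = (a·b)/(|a||b|) = 11/(3.606·4.123) ≈ 0.7399
θ = arccos(0.7399) ≈ 42.27°

42.27°


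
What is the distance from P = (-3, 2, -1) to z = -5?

distance = |a·x₀ + b·y₀ + c·z₀ - d| / √(a² + b² + c²)
  = |0·(-3) + 0·2 + 1·(-1) - (-5)| / √(0² + 0² + 1²)
  = |0 + 0 - 1 + 5| / √(0 + 0 + 1)
  = |4| / √1
  = 4 / 1
  ≈ 4

4


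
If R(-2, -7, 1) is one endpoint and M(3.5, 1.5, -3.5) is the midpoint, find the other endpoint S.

S = 2M - R
  = (2·3.5 - (-2), 2·1.5 - (-7), 2·(-3.5) - 1)
  = (7 + 2, 3 + 7, -7 - 1)
  = (9, 10, -8)

(9, 10, -8)


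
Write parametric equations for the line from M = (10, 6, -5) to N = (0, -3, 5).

Direction vector d = N - M = (0 - 10, -3 - 6, 5 + 5) = (-10, -9, 10)
Parametric form r = M + t·d:
x = 10 - 10t, y = 6 - 9t, z = -5 + 10t

x = 10 - 10t, y = 6 - 9t, z = -5 + 10t


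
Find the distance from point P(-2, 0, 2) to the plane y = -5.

distance = |a·x₀ + b·y₀ + c·z₀ - d| / √(a² + b² + c²)
  = |0·(-2) + 1·0 + 0·2 - (-5)| / √(0² + 1² + 0²)
  = |0 + 0 + 0 + 5| / √(0 + 1 + 0)
  = |5| / √1
  = 5 / 1
  ≈ 5

5


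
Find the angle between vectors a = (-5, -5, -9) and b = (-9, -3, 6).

a·b = (-5)·(-9) + (-5)·(-3) + (-9)·6 = 45 + 15 - 54 = 6
|a| = √((-5)² + (-5)² + (-9)²) = √131 ≈ 11.45
|b| = √((-9)² + (-3)² + 6²) = √126 ≈ 11.22
cos θ = (a·b)/(|a||b|) = 6/(11.45·11.22) ≈ 0.0467
θ = arccos(0.0467) ≈ 87.32°

87.32°


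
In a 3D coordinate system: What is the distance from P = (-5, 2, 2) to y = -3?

distance = |a·x₀ + b·y₀ + c·z₀ - d| / √(a² + b² + c²)
  = |0·(-5) + 1·2 + 0·2 - (-3)| / √(0² + 1² + 0²)
  = |0 + 2 + 0 + 3| / √(0 + 1 + 0)
  = |5| / √1
  = 5 / 1
  ≈ 5

5


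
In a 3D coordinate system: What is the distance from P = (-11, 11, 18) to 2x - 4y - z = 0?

distance = |a·x₀ + b·y₀ + c·z₀ - d| / √(a² + b² + c²)
  = |2·(-11) + (-4)·11 + (-1)·18 - 0| / √(2² + (-4)² + (-1)²)
  = |-22 - 44 - 18 + 0| / √(4 + 16 + 1)
  = |-84| / √21
  = 84 / 4.583
  ≈ 18.33

18.33


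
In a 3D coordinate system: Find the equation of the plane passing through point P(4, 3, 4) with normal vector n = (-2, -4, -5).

The plane through P with normal n = (a, b, c) satisfies n·(r - P) = 0,
i.e. ax + by + cz = a·x₀ + b·y₀ + c·z₀.
d = (-2)·4 + (-4)·3 + (-5)·4
  = -8 - 12 - 20
  = -40
Equation: -2x - 4y - 5z = -40

-2x - 4y - 5z = -40


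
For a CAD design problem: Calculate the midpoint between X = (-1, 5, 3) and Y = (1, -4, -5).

M = ((x₁+x₂)/2, (y₁+y₂)/2, (z₁+z₂)/2)
  = ((-1 + 1)/2, (5 - 4)/2, (3 - 5)/2)
  = (0/2, 1/2, -2/2)
  = (0, 0.5, -1)

(0, 0.5, -1)


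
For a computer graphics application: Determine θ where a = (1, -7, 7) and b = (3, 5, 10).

a·b = 1·3 + (-7)·5 + 7·10 = 3 - 35 + 70 = 38
|a| = √(1² + (-7)² + 7²) = √99 ≈ 9.95
|b| = √(3² + 5² + 10²) = √134 ≈ 11.58
cos θ = (a·b)/(|a||b|) = 38/(9.95·11.58) ≈ 0.3299
θ = arccos(0.3299) ≈ 70.74°

70.74°


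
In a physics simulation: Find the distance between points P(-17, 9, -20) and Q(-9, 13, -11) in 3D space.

d = √[(x₂-x₁)² + (y₂-y₁)² + (z₂-z₁)²]
  = √[8² + 4² + 9²]
  = √[64 + 16 + 81]
  = √161
  ≈ 12.69

12.69


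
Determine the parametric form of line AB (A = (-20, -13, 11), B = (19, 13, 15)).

Direction vector d = B - A = (19 + 20, 13 + 13, 15 - 11) = (39, 26, 4)
Parametric form r = A + t·d:
x = -20 + 39t, y = -13 + 26t, z = 11 + 4t

x = -20 + 39t, y = -13 + 26t, z = 11 + 4t


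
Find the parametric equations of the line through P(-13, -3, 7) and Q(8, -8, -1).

Direction vector d = Q - P = (8 + 13, -8 + 3, -1 - 7) = (21, -5, -8)
Parametric form r = P + t·d:
x = -13 + 21t, y = -3 - 5t, z = 7 - 8t

x = -13 + 21t, y = -3 - 5t, z = 7 - 8t


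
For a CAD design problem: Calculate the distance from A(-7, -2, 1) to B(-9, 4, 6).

d = √[(x₂-x₁)² + (y₂-y₁)² + (z₂-z₁)²]
  = √[(-2)² + 6² + 5²]
  = √[4 + 36 + 25]
  = √65
  ≈ 8.062

8.062


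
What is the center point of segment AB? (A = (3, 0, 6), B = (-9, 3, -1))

M = ((x₁+x₂)/2, (y₁+y₂)/2, (z₁+z₂)/2)
  = ((3 - 9)/2, (0 + 3)/2, (6 - 1)/2)
  = (-6/2, 3/2, 5/2)
  = (-3, 1.5, 2.5)

(-3, 1.5, 2.5)


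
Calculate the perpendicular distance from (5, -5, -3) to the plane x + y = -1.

distance = |a·x₀ + b·y₀ + c·z₀ - d| / √(a² + b² + c²)
  = |1·5 + 1·(-5) + 0·(-3) - (-1)| / √(1² + 1² + 0²)
  = |5 - 5 + 0 + 1| / √(1 + 1 + 0)
  = |1| / √2
  = 1 / 1.414
  ≈ 0.7071

0.7071


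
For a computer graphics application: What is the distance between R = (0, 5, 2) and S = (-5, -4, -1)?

d = √[(x₂-x₁)² + (y₂-y₁)² + (z₂-z₁)²]
  = √[(-5)² + (-9)² + (-3)²]
  = √[25 + 81 + 9]
  = √115
  ≈ 10.72

10.72
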